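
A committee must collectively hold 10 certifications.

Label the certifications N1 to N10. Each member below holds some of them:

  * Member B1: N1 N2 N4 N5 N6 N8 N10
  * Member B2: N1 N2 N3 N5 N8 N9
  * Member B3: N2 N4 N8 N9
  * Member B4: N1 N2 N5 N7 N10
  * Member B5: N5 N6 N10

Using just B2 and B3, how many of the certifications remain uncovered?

3

Union of B2, B3 = {N1, N2, N3, N4, N5, N8, N9}.
Not covered: N6, N7, N10 — 3 certifications.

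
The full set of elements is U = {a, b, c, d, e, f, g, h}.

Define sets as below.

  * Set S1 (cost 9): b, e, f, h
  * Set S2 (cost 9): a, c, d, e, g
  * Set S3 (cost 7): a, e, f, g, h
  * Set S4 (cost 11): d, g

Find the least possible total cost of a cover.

18

S1, S2 together cover every element (S1 ∪ S2 = {a, b, c, d, e, f, g, h}); total cost 9 + 9 = 18.
The greedy pick S3, S2, S1 costs 25; no covering selection beats 18.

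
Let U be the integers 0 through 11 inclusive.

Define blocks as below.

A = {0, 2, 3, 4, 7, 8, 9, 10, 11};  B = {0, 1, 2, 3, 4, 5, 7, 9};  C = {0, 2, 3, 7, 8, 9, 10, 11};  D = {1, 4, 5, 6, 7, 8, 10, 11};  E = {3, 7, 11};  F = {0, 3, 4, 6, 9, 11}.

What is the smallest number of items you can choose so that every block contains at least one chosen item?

H = {6, 7} meets every block (each contains at least one member of H), and |H| = 2.
No single item lies in every block, so at least 2 are needed and 2 is optimal.

2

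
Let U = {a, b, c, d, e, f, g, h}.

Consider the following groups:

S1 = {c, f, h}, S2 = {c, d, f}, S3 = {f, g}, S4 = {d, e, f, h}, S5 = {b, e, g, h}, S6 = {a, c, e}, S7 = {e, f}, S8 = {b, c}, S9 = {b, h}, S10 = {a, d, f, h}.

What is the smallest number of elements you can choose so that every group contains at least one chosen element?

Take T = {b, c, f}. Each listed group contains at least one of these, so T is a hitting set of size 3.
The groups S3, S6, S9 are pairwise disjoint, so any hitting set needs a separate element for each — at least 3. Hence 3 is optimal.

3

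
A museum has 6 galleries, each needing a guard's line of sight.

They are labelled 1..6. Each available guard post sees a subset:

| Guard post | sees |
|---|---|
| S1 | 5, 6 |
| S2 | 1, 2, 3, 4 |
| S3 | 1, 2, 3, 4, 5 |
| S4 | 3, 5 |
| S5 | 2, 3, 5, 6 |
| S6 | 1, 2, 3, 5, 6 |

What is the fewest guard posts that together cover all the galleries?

S2 and S5 together: S2 ∪ S5 = {1, 2, 3, 4, 5, 6} — every gallery is covered.
No single guard post has all 6 galleries (the largest, S3, has 5), so 2 is optimal.

2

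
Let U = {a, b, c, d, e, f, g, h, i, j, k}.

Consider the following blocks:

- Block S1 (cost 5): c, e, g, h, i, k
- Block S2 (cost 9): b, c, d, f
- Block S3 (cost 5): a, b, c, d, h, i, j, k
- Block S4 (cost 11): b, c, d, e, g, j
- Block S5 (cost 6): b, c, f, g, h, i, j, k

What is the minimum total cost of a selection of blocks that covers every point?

16

S1, S3, S5 together cover every point (S1 ∪ S3 ∪ S5 = {a, b, c, d, e, f, g, h, i, j, k}); total cost 5 + 5 + 6 = 16.
No covering selection has total cost below 16.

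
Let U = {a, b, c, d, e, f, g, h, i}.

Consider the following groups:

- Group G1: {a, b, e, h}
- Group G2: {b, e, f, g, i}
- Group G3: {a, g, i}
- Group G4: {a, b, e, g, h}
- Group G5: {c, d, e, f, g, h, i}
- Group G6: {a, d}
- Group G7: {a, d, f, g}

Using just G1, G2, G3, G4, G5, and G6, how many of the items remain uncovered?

Union of G1, G2, G3, G4, G5, G6 = {a, b, c, d, e, f, g, h, i} — that's every item, so 0 are uncovered.

0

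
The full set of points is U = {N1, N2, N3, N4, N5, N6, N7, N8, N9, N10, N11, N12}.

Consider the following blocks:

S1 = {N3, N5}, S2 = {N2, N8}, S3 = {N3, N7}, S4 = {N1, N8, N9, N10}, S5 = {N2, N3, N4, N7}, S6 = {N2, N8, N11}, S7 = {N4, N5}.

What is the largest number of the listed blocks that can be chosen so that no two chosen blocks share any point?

3

S3, S4, S7 are pairwise disjoint (S3={N3,N7}; S4={N1,N8,N9,N10}; S7={N4,N5}).
Every remaining block overlaps one of these, and no 4 of the listed blocks are pairwise disjoint, so 3 is the maximum.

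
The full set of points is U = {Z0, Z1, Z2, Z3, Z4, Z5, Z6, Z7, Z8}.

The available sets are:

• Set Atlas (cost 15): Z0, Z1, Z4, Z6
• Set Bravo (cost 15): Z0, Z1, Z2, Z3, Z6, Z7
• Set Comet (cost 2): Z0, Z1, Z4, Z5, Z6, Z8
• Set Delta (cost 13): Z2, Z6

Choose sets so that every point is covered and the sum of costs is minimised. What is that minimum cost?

17

Bravo, Comet together cover every point (Bravo ∪ Comet = {Z0, Z1, Z2, Z3, Z4, Z5, Z6, Z7, Z8}); total cost 15 + 2 = 17.
No covering selection has total cost below 17.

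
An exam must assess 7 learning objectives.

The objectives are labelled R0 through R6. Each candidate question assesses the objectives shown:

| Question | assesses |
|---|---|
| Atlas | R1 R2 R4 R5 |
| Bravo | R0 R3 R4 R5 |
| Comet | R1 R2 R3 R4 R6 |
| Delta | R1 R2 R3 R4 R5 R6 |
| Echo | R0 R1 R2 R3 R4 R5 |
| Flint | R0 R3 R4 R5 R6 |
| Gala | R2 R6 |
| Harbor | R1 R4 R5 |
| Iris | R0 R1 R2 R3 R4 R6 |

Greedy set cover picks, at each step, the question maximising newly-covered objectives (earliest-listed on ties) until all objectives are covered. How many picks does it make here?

2

Greedy: pick Delta (covers 6 new) → pick Bravo (covers 1 new). Total picks: 2.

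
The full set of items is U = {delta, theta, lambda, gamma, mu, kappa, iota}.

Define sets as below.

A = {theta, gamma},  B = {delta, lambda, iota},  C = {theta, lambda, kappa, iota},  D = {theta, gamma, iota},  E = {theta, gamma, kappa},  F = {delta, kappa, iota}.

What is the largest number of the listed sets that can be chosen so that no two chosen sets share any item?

2

B, E are pairwise disjoint (B={delta,lambda,iota}; E={theta,gamma,kappa}).
Every remaining set overlaps one of these, and no 3 of the listed sets are pairwise disjoint, so 2 is the maximum.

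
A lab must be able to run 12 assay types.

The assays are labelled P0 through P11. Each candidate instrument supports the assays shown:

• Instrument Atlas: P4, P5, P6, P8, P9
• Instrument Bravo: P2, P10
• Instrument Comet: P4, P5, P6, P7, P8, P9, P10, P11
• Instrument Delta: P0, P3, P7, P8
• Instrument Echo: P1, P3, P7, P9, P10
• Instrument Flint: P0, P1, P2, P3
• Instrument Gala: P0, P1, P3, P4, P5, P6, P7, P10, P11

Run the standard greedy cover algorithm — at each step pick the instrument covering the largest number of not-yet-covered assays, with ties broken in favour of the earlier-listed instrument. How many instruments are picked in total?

Greedy: pick Gala (covers 9 new) → pick Atlas (covers 2 new) → pick Bravo (covers 1 new). Total picks: 3.
(The true minimum cover uses only 2 instruments, so greedy is not optimal here.)

3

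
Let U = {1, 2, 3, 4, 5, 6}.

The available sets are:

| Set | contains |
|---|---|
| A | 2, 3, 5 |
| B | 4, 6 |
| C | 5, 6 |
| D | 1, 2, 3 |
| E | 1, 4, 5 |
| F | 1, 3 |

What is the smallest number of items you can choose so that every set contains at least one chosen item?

Take H = {1, 2, 6}. Each listed set contains at least one of these, so H is a hitting set of size 3.
No choice of 2 items meets every set, so 3 is the minimum.

3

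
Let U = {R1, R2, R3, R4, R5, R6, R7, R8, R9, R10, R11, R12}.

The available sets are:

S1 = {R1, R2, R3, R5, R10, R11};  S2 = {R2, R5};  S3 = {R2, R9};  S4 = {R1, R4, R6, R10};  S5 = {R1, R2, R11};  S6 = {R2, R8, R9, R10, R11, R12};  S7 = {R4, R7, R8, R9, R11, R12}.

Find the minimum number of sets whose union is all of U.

3

Take {S1, S4, S7}. Their union is {R1, R2, R3, R4, R5, R6, R7, R8, R9, R10, R11, R12}, which is all 12 items.
Only S1 contains R3, so S1 is forced; the remaining 6 items need at least 2 more sets (each remaining set adds at most 5) — so at least 3 sets are needed, and 3 is optimal.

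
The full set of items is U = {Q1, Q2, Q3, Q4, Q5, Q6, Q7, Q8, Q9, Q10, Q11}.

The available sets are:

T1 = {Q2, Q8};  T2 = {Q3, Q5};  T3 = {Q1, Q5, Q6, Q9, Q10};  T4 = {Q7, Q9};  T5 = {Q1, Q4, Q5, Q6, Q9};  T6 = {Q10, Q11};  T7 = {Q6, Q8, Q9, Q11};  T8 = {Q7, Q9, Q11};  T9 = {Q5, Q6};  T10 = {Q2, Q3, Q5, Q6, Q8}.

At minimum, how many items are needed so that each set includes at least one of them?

4

Take H = {Q5, Q7, Q8, Q10}. Each listed set contains at least one of these, so H is a hitting set of size 4.
The sets T1, T4, T6, T9 are pairwise disjoint, so any hitting set needs a separate item for each — at least 4. Hence 4 is optimal.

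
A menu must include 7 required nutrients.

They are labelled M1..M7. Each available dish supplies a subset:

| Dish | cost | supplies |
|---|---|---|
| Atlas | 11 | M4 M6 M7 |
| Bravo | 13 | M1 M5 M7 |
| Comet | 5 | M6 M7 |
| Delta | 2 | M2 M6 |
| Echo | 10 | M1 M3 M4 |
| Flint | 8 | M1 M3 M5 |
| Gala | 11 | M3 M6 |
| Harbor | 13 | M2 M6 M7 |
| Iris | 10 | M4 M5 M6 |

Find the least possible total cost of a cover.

21

Atlas, Delta, Flint together cover every nutrient (Atlas ∪ Delta ∪ Flint = {M1, M2, M3, M4, M5, M6, M7}); total cost 11 + 2 + 8 = 21.
The greedy pick Delta, Flint, Comet, Echo costs 25; no covering selection beats 21.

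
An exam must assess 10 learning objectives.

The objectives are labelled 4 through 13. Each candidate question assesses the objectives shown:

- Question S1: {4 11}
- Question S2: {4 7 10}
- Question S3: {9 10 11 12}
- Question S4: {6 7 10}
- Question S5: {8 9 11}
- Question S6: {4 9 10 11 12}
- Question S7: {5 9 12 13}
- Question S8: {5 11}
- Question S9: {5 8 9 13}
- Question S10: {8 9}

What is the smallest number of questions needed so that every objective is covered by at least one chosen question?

3

S4 and S6 and S9 together: S4 ∪ S6 ∪ S9 = {4, 5, 6, 7, 8, 9, 10, 11, 12, 13} — every objective is covered.
Only S4 contains 6, so S4 is forced; the remaining 7 objectives need at least 2 more questions (each remaining question adds at most 4) — so at least 3 questions are needed, and 3 is optimal.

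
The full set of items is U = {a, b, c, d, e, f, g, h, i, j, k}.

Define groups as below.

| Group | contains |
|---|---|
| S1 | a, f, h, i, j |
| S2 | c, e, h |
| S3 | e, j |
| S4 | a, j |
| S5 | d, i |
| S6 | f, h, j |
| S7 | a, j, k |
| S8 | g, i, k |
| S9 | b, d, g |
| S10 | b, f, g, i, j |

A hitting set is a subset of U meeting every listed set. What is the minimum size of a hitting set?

4

Take T = {b, c, i, j}. Each listed group contains at least one of these, so T is a hitting set of size 4.
No choice of 3 items meets every group, so 4 is the minimum.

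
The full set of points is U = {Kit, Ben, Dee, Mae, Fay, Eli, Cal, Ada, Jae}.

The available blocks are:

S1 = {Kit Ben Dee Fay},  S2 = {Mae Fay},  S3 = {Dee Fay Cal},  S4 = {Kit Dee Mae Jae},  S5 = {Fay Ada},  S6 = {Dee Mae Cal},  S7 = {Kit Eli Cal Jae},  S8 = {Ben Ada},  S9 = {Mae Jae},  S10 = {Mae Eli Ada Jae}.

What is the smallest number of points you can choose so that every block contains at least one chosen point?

Take H = {Ben, Fay, Cal, Jae}. Each listed block contains at least one of these, so H is a hitting set of size 4.
No choice of 3 points meets every block, so 4 is the minimum.

4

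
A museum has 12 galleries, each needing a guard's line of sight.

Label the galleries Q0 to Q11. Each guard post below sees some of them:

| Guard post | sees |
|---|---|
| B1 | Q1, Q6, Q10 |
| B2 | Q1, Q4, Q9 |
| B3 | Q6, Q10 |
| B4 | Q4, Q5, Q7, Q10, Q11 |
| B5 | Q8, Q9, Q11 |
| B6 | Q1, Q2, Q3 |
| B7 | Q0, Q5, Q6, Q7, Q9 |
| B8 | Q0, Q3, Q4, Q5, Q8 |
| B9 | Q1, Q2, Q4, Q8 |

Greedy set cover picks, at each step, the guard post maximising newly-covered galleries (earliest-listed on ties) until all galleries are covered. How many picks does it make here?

Greedy: pick B4 (covers 5 new) → pick B6 (covers 3 new) → pick B7 (covers 3 new) → pick B5 (covers 1 new). Total picks: 4.

4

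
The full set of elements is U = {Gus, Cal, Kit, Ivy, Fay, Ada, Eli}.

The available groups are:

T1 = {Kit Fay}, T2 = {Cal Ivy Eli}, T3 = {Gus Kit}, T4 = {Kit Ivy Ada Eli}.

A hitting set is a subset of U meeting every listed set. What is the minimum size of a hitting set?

2

Take H = {Kit, Eli}. Each listed group contains at least one of these, so H is a hitting set of size 2.
The groups T1, T2 are pairwise disjoint, so any hitting set needs a separate element for each — at least 2. Hence 2 is optimal.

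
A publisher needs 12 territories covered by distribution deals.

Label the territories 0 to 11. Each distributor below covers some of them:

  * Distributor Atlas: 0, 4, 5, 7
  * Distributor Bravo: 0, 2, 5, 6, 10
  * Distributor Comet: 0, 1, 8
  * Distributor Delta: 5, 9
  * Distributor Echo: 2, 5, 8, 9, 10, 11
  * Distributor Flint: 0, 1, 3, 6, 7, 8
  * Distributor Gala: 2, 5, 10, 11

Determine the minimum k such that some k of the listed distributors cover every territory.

Take {Atlas, Echo, Flint}. Their union is {0, 1, 2, 3, 4, 5, 6, 7, 8, 9, 10, 11}, which is all 12 territories.
Only Flint contains 3, so Flint is forced; the remaining 6 territories need at least 2 more distributors (each remaining distributor adds at most 5) — so at least 3 distributors are needed, and 3 is optimal.

3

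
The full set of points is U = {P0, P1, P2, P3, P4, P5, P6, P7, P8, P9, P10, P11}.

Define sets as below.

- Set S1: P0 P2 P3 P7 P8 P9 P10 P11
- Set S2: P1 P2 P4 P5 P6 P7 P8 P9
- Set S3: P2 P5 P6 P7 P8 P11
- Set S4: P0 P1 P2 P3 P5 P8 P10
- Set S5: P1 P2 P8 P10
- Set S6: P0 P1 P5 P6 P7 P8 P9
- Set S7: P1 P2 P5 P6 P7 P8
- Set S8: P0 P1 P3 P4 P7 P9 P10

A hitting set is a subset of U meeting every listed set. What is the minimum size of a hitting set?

2

Take H = {P8, P9}. Each listed set contains at least one of these, so H is a hitting set of size 2.
No single point lies in every set, so at least 2 are needed and 2 is optimal.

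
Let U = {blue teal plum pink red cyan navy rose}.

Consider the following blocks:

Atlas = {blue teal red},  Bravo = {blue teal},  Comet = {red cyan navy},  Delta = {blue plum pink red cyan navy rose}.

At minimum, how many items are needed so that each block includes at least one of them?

2

H = {teal, red} meets every block (each contains at least one member of H), and |H| = 2.
The blocks Bravo, Comet are pairwise disjoint, so any hitting set needs a separate item for each — at least 2. Hence 2 is optimal.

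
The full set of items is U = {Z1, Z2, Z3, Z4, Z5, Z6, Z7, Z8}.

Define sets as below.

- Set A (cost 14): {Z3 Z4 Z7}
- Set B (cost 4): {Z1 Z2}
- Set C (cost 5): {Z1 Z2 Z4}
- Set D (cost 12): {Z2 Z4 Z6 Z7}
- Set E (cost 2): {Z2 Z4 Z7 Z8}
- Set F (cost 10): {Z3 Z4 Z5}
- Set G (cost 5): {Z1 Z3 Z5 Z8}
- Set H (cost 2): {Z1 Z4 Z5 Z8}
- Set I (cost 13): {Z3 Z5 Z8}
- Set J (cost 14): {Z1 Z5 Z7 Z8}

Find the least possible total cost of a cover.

D, G together cover every item (D ∪ G = {Z1, Z2, Z3, Z4, Z5, Z6, Z7, Z8}); total cost 12 + 5 = 17.
The greedy pick E, H, G, D costs 21; no covering selection beats 17.

17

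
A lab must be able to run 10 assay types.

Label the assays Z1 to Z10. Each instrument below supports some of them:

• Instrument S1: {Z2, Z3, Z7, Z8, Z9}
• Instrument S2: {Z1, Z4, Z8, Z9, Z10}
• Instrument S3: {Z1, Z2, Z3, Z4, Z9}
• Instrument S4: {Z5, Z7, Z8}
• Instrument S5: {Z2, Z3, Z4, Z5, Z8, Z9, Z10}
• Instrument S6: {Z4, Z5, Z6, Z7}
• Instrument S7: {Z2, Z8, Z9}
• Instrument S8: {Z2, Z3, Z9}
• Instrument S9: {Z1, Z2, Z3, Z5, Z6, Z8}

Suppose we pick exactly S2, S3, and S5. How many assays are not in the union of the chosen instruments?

2

Union of S2, S3, S5 = {Z1, Z2, Z3, Z4, Z5, Z8, Z9, Z10}.
Not covered: Z6, Z7 — 2 assays.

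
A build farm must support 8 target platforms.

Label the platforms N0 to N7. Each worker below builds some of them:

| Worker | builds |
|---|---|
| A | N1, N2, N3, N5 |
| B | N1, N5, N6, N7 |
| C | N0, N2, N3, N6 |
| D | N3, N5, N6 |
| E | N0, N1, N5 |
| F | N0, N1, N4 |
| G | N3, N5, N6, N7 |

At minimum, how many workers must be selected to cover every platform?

3

A and B and F together: A ∪ B ∪ F = {N0, N1, N2, N3, N4, N5, N6, N7} — every platform is covered.
Only F contains N4, so F is forced; the remaining 5 platforms need at least 2 more workers (each remaining worker adds at most 4) — so at least 3 workers are needed, and 3 is optimal.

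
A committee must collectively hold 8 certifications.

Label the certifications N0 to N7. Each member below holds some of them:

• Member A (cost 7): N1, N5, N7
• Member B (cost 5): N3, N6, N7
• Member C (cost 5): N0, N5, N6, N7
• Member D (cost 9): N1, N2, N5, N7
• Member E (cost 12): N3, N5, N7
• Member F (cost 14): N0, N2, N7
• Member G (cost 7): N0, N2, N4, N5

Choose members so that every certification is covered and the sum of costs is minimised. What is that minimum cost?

19

A, B, G together cover every certification (A ∪ B ∪ G = {N0, N1, N2, N3, N4, N5, N6, N7}); total cost 7 + 5 + 7 = 19.
The greedy pick C, G, B, A costs 24; no covering selection beats 19.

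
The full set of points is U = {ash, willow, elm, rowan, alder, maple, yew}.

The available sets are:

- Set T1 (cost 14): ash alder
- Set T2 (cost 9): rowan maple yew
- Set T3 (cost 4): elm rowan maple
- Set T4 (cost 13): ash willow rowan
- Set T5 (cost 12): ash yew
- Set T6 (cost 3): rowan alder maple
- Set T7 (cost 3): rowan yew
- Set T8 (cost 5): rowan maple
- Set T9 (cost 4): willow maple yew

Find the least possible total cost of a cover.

22

T1, T3, T9 together cover every point (T1 ∪ T3 ∪ T9 = {ash, willow, elm, rowan, alder, maple, yew}); total cost 14 + 4 + 4 = 22.
The greedy pick T6, T9, T3, T5 costs 23; no covering selection beats 22.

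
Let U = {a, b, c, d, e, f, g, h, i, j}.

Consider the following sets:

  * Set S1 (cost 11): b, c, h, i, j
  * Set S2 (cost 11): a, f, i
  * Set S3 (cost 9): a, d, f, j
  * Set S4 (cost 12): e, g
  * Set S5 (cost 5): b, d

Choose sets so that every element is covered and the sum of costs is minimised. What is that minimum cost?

32

S1, S3, S4 together cover every element (S1 ∪ S3 ∪ S4 = {a, b, c, d, e, f, g, h, i, j}); total cost 11 + 9 + 12 = 32.
No covering selection has total cost below 32.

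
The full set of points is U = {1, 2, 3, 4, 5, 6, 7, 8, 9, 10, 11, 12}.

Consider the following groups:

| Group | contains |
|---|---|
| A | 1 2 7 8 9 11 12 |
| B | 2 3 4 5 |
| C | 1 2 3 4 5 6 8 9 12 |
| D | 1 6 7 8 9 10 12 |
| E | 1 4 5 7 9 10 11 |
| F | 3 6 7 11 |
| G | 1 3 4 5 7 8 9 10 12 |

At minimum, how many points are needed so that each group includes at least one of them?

The 2 points {4, 7} hit every group.
The groups B, D are pairwise disjoint, so any hitting set needs a separate point for each — at least 2. Hence 2 is optimal.

2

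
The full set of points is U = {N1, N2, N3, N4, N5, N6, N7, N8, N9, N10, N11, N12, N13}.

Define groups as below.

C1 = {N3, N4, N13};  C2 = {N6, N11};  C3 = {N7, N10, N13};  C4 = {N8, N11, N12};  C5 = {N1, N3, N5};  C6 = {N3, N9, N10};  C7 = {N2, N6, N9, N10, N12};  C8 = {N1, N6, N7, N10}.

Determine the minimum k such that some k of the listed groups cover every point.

5

C1 and C3 and C4 and C5 and C7 together: C1 ∪ C3 ∪ C4 ∪ C5 ∪ C7 = {N1, N2, N3, N4, N5, N6, N7, N8, N9, N10, N11, N12, N13} — every point is covered.
No 4 of the 8 groups cover everything (all 70 combinations miss at least one point), so 5 is optimal.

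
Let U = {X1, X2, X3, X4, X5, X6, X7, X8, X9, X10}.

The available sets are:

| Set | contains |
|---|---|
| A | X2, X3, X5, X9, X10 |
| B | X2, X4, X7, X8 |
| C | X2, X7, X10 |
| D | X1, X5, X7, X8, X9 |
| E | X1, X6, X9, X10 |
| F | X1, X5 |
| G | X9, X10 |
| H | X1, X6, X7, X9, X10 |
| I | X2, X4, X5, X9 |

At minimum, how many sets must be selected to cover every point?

3

A, B, and E cover everything between them: the union {X1, X2, X3, X4, X5, X6, X7, X8, X9, X10} is all of U.
Only A contains X3, so A is forced; the remaining 5 points need at least 2 more sets (each remaining set adds at most 3) — so at least 3 sets are needed, and 3 is optimal.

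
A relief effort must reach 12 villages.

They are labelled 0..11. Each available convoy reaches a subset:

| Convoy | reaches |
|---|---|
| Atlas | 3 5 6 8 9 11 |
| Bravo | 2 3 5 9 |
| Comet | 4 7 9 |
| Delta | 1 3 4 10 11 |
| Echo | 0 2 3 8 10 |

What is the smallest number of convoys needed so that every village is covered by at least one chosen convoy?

Atlas and Comet and Delta and Echo together: Atlas ∪ Comet ∪ Delta ∪ Echo = {0, 1, 2, 3, 4, 5, 6, 7, 8, 9, 10, 11} — every village is covered.
No 3 of the 5 convoys cover everything (all 10 combinations miss at least one village), so 4 is optimal.

4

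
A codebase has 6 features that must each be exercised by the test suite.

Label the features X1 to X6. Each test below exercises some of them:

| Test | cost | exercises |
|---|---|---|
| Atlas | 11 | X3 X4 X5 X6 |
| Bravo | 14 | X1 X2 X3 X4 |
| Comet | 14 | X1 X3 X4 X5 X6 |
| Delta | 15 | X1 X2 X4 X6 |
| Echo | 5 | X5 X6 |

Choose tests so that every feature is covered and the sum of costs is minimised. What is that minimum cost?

19

Bravo, Echo together cover every feature (Bravo ∪ Echo = {X1, X2, X3, X4, X5, X6}); total cost 14 + 5 = 19.
No covering selection has total cost below 19.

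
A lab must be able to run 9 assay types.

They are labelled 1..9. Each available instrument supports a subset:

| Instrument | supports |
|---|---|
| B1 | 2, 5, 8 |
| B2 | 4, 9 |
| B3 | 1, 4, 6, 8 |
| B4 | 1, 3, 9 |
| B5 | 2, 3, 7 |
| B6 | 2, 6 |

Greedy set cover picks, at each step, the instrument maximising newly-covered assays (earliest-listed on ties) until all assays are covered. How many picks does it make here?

4

Greedy: pick B3 (covers 4 new) → pick B5 (covers 3 new) → pick B1 (covers 1 new) → pick B2 (covers 1 new). Total picks: 4.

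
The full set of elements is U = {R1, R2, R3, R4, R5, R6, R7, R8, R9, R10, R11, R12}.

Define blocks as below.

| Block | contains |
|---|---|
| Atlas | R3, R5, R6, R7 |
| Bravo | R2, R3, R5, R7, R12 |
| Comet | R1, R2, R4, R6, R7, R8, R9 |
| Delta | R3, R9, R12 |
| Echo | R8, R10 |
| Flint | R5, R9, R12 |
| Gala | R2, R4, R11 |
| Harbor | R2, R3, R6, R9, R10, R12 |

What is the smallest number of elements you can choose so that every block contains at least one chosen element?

4

The 4 elements {R2, R6, R10, R12} hit every block.
No choice of 3 elements meets every block, so 4 is the minimum.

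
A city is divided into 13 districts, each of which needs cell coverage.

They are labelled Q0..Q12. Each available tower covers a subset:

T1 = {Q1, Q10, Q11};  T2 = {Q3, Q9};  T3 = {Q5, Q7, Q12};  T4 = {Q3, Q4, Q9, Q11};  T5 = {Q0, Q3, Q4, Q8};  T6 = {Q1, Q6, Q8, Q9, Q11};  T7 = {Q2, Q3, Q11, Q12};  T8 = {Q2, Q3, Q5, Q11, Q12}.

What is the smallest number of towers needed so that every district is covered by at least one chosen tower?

5

Take {T1, T3, T5, T6, T8}. Their union is {Q0, Q1, Q2, Q3, Q4, Q5, Q6, Q7, Q8, Q9, Q10, Q11, Q12}, which is all 13 districts.
No 4 of the 8 towers cover everything (all 70 combinations miss at least one district), so 5 is optimal.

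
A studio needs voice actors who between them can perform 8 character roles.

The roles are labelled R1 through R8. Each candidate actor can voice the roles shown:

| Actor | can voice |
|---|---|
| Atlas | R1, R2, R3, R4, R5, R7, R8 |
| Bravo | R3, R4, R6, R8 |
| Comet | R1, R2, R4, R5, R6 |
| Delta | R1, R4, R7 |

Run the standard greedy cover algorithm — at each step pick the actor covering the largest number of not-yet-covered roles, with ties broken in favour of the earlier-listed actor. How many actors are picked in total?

2

Greedy: pick Atlas (covers 7 new) → pick Bravo (covers 1 new). Total picks: 2.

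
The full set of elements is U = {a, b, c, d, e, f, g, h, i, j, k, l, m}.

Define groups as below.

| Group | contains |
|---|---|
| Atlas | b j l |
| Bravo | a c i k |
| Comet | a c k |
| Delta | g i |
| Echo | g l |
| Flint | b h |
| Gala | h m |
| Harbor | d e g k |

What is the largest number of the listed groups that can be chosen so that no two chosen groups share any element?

Atlas, Comet, Delta, Gala are pairwise disjoint (Atlas={b,j,l}; Comet={a,c,k}; Delta={g,i}; Gala={h,m}).
Every remaining group overlaps one of these, and no 5 of the listed groups are pairwise disjoint, so 4 is the maximum.

4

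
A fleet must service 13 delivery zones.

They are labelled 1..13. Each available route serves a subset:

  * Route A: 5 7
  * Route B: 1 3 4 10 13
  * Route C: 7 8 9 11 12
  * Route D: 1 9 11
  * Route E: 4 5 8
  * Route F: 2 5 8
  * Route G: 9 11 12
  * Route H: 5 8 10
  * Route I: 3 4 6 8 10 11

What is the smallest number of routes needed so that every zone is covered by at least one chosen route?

B and C and F and I together: B ∪ C ∪ F ∪ I = {1, 2, 3, 4, 5, 6, 7, 8, 9, 10, 11, 12, 13} — every zone is covered.
Only I contains 6, so I is forced; the remaining 7 zones need at least 3 more routes (each remaining route adds at most 3) — so at least 4 routes are needed, and 4 is optimal.

4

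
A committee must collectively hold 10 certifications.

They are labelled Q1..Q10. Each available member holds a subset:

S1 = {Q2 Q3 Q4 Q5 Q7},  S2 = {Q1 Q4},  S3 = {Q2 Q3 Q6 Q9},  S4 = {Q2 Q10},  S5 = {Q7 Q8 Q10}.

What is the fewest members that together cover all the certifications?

4

S1 and S2 and S3 and S5 together: S1 ∪ S2 ∪ S3 ∪ S5 = {Q1, Q2, Q3, Q4, Q5, Q6, Q7, Q8, Q9, Q10} — every certification is covered.
Only S1 contains Q5, so S1 is forced; the remaining 5 certifications need at least 3 more members (each remaining member adds at most 2) — so at least 4 members are needed, and 4 is optimal.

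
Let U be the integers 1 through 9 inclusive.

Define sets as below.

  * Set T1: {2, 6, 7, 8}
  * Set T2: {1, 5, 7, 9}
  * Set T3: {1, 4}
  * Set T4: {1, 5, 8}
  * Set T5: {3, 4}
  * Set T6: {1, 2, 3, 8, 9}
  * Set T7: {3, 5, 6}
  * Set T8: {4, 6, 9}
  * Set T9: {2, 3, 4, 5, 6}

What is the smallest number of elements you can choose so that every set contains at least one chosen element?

3

H = {2, 4, 5} meets every set (each contains at least one member of H), and |H| = 3.
No choice of 2 elements meets every set, so 3 is the minimum.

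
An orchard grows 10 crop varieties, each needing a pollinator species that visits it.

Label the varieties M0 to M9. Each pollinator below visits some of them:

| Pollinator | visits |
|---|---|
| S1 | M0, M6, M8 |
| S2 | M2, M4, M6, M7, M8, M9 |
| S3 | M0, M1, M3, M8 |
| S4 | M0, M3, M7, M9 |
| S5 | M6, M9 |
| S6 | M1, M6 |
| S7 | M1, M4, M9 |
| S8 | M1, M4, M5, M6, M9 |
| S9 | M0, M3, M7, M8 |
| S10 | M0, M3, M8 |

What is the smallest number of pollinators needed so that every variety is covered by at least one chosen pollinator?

3

S2 and S3 and S8 together: S2 ∪ S3 ∪ S8 = {M0, M1, M2, M3, M4, M5, M6, M7, M8, M9} — every variety is covered.
Only S2 contains M2, so S2 is forced; the remaining 4 varieties need at least 2 more pollinators (each remaining pollinator adds at most 3) — so at least 3 pollinators are needed, and 3 is optimal.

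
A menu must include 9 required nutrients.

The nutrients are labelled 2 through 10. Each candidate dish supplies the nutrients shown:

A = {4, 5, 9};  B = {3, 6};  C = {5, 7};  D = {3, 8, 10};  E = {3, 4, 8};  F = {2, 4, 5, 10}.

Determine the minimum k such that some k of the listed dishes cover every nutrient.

A and B and C and D and F together: A ∪ B ∪ C ∪ D ∪ F = {2, 3, 4, 5, 6, 7, 8, 9, 10} — every nutrient is covered.
No 4 of the 6 dishes cover everything (all 15 combinations miss at least one nutrient), so 5 is optimal.

5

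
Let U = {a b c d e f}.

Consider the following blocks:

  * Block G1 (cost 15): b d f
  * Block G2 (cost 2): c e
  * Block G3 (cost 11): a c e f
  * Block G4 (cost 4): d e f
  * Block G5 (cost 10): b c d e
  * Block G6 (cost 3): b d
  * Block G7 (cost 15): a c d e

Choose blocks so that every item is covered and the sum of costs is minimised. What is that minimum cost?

14

G3, G6 together cover every item (G3 ∪ G6 = {a, b, c, d, e, f}); total cost 11 + 3 = 14.
The greedy pick G2, G6, G4, G3 costs 20; no covering selection beats 14.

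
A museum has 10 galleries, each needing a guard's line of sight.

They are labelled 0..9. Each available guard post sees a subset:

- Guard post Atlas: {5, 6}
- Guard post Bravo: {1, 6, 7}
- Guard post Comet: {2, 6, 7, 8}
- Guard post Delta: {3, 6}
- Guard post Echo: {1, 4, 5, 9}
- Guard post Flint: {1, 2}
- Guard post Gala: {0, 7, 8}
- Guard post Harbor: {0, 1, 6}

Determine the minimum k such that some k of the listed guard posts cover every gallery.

Delta and Echo and Flint and Gala together: Delta ∪ Echo ∪ Flint ∪ Gala = {0, 1, 2, 3, 4, 5, 6, 7, 8, 9} — every gallery is covered.
No 3 of the 8 guard posts cover everything (all 56 combinations miss at least one gallery), so 4 is optimal.

4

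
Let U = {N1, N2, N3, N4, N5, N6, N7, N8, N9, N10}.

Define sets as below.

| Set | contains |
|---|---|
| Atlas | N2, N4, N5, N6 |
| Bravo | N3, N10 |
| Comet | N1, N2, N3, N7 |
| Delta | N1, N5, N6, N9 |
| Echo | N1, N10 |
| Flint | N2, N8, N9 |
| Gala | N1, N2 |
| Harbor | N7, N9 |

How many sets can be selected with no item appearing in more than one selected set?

3

Atlas, Bravo, Harbor are pairwise disjoint (Atlas={N2,N4,N5,N6}; Bravo={N3,N10}; Harbor={N7,N9}).
Every remaining set overlaps one of these, and no 4 of the listed sets are pairwise disjoint, so 3 is the maximum.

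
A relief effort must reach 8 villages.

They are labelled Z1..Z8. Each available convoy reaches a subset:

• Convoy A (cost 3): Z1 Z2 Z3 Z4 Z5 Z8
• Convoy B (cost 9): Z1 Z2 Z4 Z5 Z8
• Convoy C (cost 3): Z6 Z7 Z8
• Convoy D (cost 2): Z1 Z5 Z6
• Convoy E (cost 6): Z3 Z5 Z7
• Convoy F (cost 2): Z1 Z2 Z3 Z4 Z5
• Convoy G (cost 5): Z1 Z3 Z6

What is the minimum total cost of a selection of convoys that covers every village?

5

C, F together cover every village (C ∪ F = {Z1, Z2, Z3, Z4, Z5, Z6, Z7, Z8}); total cost 3 + 2 = 5.
No covering selection has total cost below 5.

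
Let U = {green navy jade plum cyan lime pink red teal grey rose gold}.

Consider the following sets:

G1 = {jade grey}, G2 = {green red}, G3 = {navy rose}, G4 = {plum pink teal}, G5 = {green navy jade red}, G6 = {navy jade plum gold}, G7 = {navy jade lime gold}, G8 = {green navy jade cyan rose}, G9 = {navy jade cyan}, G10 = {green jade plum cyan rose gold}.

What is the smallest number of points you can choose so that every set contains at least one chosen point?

The 4 points {green, jade, teal, rose} hit every set.
The sets G1, G2, G3, G4 are pairwise disjoint, so any hitting set needs a separate point for each — at least 4. Hence 4 is optimal.

4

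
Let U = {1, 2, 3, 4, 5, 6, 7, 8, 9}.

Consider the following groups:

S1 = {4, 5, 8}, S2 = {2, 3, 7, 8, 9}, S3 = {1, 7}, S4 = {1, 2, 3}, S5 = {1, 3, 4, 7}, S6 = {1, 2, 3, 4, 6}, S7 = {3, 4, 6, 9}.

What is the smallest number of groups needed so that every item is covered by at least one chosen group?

3

S1, S2, and S6 cover everything between them: the union {1, 2, 3, 4, 5, 6, 7, 8, 9} is all of U.
Only S1 contains 5, so S1 is forced; the remaining 6 items need at least 2 more groups (each remaining group adds at most 4) — so at least 3 groups are needed, and 3 is optimal.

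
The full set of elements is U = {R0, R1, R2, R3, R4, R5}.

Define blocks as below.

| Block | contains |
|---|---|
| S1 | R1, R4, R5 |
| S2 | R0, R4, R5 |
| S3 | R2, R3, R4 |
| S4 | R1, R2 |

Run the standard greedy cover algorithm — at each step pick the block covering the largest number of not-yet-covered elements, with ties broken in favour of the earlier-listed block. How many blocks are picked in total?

Greedy: pick S1 (covers 3 new) → pick S3 (covers 2 new) → pick S2 (covers 1 new). Total picks: 3.

3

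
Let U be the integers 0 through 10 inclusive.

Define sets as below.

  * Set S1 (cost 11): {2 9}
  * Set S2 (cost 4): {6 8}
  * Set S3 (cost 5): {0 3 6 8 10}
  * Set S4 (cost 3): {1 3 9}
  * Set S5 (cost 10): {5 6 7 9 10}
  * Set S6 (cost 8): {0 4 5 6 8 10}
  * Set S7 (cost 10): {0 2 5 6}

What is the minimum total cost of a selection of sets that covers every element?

31

S4, S5, S6, S7 together cover every element (S4 ∪ S5 ∪ S6 ∪ S7 = {0, 1, 2, 3, 4, 5, 6, 7, 8, 9, 10}); total cost 3 + 10 + 8 + 10 = 31.
The greedy pick S3, S4, S6, S5, S7 costs 36; no covering selection beats 31.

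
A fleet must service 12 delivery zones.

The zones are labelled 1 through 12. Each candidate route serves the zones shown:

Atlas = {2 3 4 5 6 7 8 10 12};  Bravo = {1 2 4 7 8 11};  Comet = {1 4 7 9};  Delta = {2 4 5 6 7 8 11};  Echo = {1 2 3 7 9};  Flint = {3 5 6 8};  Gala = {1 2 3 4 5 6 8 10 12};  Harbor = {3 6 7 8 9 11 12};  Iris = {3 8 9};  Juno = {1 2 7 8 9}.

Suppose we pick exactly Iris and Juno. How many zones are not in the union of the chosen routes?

6

Union of Iris, Juno = {1, 2, 3, 7, 8, 9}.
Not covered: 4, 5, 6, 10, 11, 12 — 6 zones.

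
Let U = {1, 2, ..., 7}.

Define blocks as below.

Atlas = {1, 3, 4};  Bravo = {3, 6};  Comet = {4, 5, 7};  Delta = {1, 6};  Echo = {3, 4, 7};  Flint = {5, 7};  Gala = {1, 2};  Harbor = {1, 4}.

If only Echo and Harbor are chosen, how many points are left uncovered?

Union of Echo, Harbor = {1, 3, 4, 7}.
Not covered: 2, 5, 6 — 3 points.

3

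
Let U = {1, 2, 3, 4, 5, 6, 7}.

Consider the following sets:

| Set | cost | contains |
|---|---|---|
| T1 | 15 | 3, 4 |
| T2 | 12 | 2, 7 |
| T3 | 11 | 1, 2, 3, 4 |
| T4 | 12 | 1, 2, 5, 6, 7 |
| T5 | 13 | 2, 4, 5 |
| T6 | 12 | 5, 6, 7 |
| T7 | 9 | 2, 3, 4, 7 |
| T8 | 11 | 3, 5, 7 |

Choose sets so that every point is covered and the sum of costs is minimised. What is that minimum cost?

21

T4, T7 together cover every point (T4 ∪ T7 = {1, 2, 3, 4, 5, 6, 7}); total cost 12 + 9 = 21.
No covering selection has total cost below 21.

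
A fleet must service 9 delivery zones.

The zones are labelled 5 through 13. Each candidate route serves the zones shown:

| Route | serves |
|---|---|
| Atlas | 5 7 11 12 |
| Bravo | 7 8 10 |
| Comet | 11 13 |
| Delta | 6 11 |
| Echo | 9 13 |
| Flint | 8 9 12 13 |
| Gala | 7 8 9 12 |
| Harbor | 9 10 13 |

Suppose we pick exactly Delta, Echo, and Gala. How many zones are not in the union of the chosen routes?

Union of Delta, Echo, Gala = {6, 7, 8, 9, 11, 12, 13}.
Not covered: 5, 10 — 2 zones.

2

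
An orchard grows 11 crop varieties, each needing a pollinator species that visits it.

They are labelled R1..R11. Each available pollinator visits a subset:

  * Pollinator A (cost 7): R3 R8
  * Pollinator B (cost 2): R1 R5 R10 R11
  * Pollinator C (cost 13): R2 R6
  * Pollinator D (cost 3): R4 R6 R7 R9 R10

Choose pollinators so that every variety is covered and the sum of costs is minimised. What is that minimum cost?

25

A, B, C, D together cover every variety (A ∪ B ∪ C ∪ D = {R1, R2, R3, R4, R5, R6, R7, R8, R9, R10, R11}); total cost 7 + 2 + 13 + 3 = 25.
No covering selection has total cost below 25.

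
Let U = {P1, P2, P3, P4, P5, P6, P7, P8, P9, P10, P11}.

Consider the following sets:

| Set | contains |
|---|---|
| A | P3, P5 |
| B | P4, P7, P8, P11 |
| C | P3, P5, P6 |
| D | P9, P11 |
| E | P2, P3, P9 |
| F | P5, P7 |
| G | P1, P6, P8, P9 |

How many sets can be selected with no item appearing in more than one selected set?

2

B, C are pairwise disjoint (B={P4,P7,P8,P11}; C={P3,P5,P6}).
Every remaining set overlaps one of these, and no 3 of the listed sets are pairwise disjoint, so 2 is the maximum.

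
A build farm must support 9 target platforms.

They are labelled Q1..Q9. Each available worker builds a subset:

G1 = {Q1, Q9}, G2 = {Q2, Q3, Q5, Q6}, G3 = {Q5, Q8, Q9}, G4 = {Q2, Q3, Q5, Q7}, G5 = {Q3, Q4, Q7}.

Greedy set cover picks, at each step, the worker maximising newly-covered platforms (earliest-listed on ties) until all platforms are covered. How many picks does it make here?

4

Greedy: pick G2 (covers 4 new) → pick G1 (covers 2 new) → pick G5 (covers 2 new) → pick G3 (covers 1 new). Total picks: 4.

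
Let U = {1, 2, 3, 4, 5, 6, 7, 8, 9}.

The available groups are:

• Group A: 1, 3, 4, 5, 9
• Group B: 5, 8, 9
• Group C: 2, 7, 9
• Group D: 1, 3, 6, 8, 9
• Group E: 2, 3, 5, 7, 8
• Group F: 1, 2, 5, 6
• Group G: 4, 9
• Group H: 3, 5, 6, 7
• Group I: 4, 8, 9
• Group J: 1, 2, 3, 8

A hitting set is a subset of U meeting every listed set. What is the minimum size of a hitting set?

The 3 elements {1, 3, 9} hit every group.
No choice of 2 elements meets every group, so 3 is the minimum.

3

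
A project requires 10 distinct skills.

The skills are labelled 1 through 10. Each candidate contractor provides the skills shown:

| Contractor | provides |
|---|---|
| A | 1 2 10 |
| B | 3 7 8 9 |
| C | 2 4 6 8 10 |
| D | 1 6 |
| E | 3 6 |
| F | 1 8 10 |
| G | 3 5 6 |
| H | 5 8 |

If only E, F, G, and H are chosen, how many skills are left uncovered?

Union of E, F, G, H = {1, 3, 5, 6, 8, 10}.
Not covered: 2, 4, 7, 9 — 4 skills.

4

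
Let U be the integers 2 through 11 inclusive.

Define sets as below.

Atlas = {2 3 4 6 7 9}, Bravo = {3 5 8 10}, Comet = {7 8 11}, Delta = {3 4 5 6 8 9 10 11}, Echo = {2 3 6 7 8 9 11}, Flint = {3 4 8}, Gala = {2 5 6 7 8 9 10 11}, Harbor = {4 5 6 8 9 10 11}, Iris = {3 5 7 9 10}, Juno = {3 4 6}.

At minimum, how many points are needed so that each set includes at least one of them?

2

Take H = {3, 11}. Each listed set contains at least one of these, so H is a hitting set of size 2.
The sets Comet, Juno are pairwise disjoint, so any hitting set needs a separate point for each — at least 2. Hence 2 is optimal.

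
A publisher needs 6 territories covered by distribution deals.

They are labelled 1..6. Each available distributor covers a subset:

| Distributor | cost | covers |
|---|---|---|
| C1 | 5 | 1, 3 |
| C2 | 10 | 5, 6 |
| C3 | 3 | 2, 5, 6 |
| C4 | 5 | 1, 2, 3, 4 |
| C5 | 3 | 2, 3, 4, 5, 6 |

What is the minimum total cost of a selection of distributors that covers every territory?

8

C4, C5 together cover every territory (C4 ∪ C5 = {1, 2, 3, 4, 5, 6}); total cost 5 + 3 = 8.
No covering selection has total cost below 8.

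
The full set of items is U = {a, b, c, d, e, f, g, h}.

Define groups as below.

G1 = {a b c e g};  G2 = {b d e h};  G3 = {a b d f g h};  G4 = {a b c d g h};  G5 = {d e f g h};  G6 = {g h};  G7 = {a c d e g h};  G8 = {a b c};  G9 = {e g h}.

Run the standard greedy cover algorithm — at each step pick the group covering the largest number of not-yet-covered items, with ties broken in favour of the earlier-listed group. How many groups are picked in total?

2

Greedy: pick G3 (covers 6 new) → pick G1 (covers 2 new). Total picks: 2.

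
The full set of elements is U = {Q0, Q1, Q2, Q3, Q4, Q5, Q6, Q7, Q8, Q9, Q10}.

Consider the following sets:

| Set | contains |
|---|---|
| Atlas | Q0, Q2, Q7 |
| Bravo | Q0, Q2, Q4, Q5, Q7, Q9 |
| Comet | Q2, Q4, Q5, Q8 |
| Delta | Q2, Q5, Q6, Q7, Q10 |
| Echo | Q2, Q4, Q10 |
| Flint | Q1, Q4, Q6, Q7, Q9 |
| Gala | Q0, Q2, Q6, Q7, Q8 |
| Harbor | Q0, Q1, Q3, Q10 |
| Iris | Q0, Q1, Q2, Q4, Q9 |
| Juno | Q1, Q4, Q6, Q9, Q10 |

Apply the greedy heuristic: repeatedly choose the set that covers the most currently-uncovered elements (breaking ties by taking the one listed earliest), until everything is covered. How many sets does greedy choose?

3

Greedy: pick Bravo (covers 6 new) → pick Harbor (covers 3 new) → pick Gala (covers 2 new). Total picks: 3.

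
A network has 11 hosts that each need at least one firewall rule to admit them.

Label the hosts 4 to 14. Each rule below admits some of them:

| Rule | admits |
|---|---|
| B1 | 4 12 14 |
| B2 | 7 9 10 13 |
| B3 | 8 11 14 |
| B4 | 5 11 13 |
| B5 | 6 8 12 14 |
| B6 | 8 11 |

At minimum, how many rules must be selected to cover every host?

B1 and B2 and B4 and B5 together: B1 ∪ B2 ∪ B4 ∪ B5 = {4, 5, 6, 7, 8, 9, 10, 11, 12, 13, 14} — every host is covered.
No 3 of the 6 rules cover everything (all 20 combinations miss at least one host), so 4 is optimal.

4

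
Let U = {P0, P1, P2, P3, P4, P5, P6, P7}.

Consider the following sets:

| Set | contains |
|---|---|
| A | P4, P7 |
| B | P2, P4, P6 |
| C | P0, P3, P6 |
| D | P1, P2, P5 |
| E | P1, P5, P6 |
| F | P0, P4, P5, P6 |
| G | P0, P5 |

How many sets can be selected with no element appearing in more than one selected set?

3

A, C, D are pairwise disjoint (A={P4,P7}; C={P0,P3,P6}; D={P1,P2,P5}).
Every remaining set overlaps one of these, and no 4 of the listed sets are pairwise disjoint, so 3 is the maximum.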